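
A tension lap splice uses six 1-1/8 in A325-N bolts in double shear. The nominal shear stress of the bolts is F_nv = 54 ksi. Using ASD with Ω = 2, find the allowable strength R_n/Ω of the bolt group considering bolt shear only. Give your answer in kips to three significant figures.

322 kips

A_b = π × 1.125² / 4 = 0.994 in².
R_n = F_nv · A_b · n · n_s = 54 × 0.994 × 6 × 2 = 644.1 kips.
Allowable strength R_n/Ω = 644.1 / 2 = 322 kips.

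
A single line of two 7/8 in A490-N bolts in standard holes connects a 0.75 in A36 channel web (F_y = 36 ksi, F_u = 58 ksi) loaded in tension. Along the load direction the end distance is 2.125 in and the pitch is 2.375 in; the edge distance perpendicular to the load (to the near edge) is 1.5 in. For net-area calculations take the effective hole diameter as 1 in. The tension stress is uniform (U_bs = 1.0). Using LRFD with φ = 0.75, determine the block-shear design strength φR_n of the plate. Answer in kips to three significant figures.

Shear plane L_v = 2.125 + 1·2.375 = 4.5 in; A_gv = 4.5 × 0.75 = 3.375 in².
A_nv = (4.5 − 1.5·1) × 0.75 = 2.25 in².
A_nt = (1.5 − 0.5·1) × 0.75 = 0.75 in².
0.6 F_u A_nv = 78.3 kips; 0.6 F_y A_gv = 72.9 kips → shear yielding governs the shear term.
R_n = 72.9 + 1.0 × 58 × 0.75 = 116.4 kips.
Design strength φR_n = 0.75 × 116.4 = 87.3 kips.

87.3 kips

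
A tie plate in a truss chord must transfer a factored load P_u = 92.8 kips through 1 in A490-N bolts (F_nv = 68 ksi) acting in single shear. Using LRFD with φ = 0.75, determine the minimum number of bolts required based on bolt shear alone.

A_b = π·1²/4 = 0.7854 in².
Per-bolt design strength φR_n = 0.75 × 68 × 0.7854 × 1 = 40.06 kips.
n ≥ 92.8 / 40.06 = 2.317 → use 3 bolts.

3 bolts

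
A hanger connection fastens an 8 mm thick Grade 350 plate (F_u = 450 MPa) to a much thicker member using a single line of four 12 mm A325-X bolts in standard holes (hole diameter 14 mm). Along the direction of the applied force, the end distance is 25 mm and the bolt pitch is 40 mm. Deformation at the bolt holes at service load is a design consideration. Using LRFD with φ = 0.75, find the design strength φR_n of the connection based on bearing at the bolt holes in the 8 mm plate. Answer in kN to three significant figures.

292 kN

Per bolt r_n = 1.2 l_c t F_u ≤ 2.4 d t F_u; upper limit = 2.4 × 12 × 8 × 450 / 1000 = 103.7 kN.
Edge bolt: l_c = 25 − 14/2 = 18 mm → 1.2 × 18 × 8 × 450 / 1000 = 77.76 → r_n = 77.76 kN.
Interior bolts: l_c = 40 − 14 = 26 mm → 1.2 × 26 × 8 × 450 / 1000 = 112.3 → r_n = 103.7 kN.
R_n = 1 × 77.76 + 3 × 103.7 = 388.8 kN.
Design strength φR_n = 0.75 × 388.8 = 292 kN.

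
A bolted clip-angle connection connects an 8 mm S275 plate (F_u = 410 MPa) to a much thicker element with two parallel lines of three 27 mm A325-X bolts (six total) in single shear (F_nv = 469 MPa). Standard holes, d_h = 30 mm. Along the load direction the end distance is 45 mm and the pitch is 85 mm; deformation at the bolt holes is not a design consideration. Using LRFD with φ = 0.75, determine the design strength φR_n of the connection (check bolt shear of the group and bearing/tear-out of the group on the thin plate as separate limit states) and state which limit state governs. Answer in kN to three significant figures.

Bolt shear: A_b = π·27²/4 = 572.6 mm²; R_n = 469 × 572.6 × 6 × 1 / 1000 = 1611 kN → 0.75 × 1611 = 1210 kN.
Bearing (1.5 l_c t F_u ≤ 3.0 d t F_u): upper limit = 3.0·27·8·410 / 1000 = 265.7 kN.
  Edge l_c = 45 − 30/2 = 30 → r_n = 147.6 kN; interior l_c = 85 − 30 = 55 → r_n = 265.7 kN.
  R_n,bearing = 2·147.6 + 4·265.7 = 1358 kN → 0.75 × 1358 = 1020 kN.
Bearing governs: 1020 kN.

1020 kN (bearing governs)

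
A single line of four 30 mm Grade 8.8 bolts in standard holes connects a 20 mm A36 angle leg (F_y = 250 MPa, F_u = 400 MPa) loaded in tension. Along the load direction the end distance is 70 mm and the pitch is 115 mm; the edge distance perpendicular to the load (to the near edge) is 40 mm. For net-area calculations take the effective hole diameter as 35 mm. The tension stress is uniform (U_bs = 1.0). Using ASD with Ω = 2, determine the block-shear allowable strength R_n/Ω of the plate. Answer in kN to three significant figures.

Shear plane L_v = 70 + 3·115 = 415 mm; A_gv = 415 × 20 = 8300 mm².
A_nv = (415 − 3.5·35) × 20 = 5850 mm².
A_nt = (40 − 0.5·35) × 20 = 450 mm².
0.6 F_u A_nv = 1404 kN; 0.6 F_y A_gv = 1245 kN → shear yielding governs the shear term.
R_n = 1245 + 1.0 × 400 × 450 / 1000 = 1425 kN.
Allowable strength R_n/Ω = 1425 / 2 = 712 kN.

712 kN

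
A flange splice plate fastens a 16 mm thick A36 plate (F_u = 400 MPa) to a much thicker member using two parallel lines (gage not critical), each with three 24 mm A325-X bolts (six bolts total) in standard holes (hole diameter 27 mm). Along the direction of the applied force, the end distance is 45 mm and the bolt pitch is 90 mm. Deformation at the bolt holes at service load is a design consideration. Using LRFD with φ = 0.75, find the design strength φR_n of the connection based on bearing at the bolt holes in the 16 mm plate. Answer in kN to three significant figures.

Per bolt r_n = 1.2 l_c t F_u ≤ 2.4 d t F_u; upper limit = 2.4 × 24 × 16 × 400 / 1000 = 368.6 kN.
Edge bolt: l_c = 45 − 27/2 = 31.5 mm → 1.2 × 31.5 × 16 × 400 / 1000 = 241.9 → r_n = 241.9 kN.
Interior bolts: l_c = 90 − 27 = 63 mm → 1.2 × 63 × 16 × 400 / 1000 = 483.8 → r_n = 368.6 kN.
R_n = 2 × 241.9 + 4 × 368.6 = 1958 kN.
Design strength φR_n = 0.75 × 1958 = 1470 kN.

1470 kN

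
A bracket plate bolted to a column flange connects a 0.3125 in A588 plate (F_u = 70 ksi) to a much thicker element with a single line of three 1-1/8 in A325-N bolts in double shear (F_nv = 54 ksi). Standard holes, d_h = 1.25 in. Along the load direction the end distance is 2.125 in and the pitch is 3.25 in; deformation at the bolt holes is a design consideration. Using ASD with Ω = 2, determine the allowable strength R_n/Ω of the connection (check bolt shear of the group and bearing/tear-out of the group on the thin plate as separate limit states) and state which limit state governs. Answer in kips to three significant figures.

Bolt shear: A_b = π·1.125²/4 = 0.994 in²; R_n = 54 × 0.994 × 3 × 2 = 322.1 kips → 322.1 / 2 = 161 kips.
Bearing (1.2 l_c t F_u ≤ 2.4 d t F_u): upper limit = 2.4·1.125·0.3125·70 = 59.06 kips.
  Edge l_c = 2.125 − 1.25/2 = 1.5 → r_n = 39.38 kips; interior l_c = 3.25 − 1.25 = 2 → r_n = 52.5 kips.
  R_n,bearing = 1·39.38 + 2·52.5 = 144.4 kips → 144.4 / 2 = 72.2 kips.
Bearing governs: 72.2 kips.

72.2 kips (bearing governs)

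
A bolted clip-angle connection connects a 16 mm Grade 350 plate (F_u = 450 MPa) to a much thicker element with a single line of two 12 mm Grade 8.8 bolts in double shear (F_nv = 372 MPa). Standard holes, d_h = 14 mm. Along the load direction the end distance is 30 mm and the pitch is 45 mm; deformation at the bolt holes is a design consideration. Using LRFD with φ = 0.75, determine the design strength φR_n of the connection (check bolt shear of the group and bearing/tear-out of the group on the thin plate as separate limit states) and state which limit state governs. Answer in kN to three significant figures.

126 kN (bolt shear governs)

Bolt shear: A_b = π·12²/4 = 113.1 mm²; R_n = 372 × 113.1 × 2 × 2 / 1000 = 168.3 kN → 0.75 × 168.3 = 126 kN.
Bearing (1.2 l_c t F_u ≤ 2.4 d t F_u): upper limit = 2.4·12·16·450 / 1000 = 207.4 kN.
  Edge l_c = 30 − 14/2 = 23 → r_n = 198.7 kN; interior l_c = 45 − 14 = 31 → r_n = 207.4 kN.
  R_n,bearing = 1·198.7 + 1·207.4 = 406.1 kN → 0.75 × 406.1 = 305 kN.
Bolt shear governs: 126 kN.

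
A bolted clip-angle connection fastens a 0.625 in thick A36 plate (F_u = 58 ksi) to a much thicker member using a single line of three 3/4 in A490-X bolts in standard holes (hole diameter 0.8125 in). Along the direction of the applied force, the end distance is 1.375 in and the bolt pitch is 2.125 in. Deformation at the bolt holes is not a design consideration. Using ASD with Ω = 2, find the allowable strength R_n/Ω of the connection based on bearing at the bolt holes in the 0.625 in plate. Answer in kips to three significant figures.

97.7 kips

Per bolt r_n = 1.5 l_c t F_u ≤ 3.0 d t F_u; upper limit = 3.0 × 0.75 × 0.625 × 58 = 81.56 kips.
Edge bolt: l_c = 1.375 − 0.8125/2 = 0.9688 in → 1.5 × 0.9688 × 0.625 × 58 = 52.68 → r_n = 52.68 kips.
Interior bolts: l_c = 2.125 − 0.8125 = 1.312 in → 1.5 × 1.312 × 0.625 × 58 = 71.37 → r_n = 71.37 kips.
R_n = 1 × 52.68 + 2 × 71.37 = 195.4 kips.
Allowable strength R_n/Ω = 195.4 / 2 = 97.7 kips.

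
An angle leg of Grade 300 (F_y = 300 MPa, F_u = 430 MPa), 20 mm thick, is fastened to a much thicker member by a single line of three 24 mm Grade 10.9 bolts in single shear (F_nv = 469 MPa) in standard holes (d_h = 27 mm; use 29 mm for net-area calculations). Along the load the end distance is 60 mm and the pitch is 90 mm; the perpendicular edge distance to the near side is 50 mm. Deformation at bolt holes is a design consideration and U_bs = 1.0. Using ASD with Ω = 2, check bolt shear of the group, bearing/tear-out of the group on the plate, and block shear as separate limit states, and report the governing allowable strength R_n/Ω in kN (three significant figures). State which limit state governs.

318 kN (bolt shear governs)

Bolt shear: A_b = π·24²/4 = 452.4 mm²; R_n = 469 × 452.4 × 3 × 1 / 1000 = 636.5 kN → 636.5 / 2 = 318 kN.
Bearing: edge l_c = 46.5, r_n = 479.9 kN; interior l_c = 63, r_n = 495.4 kN; R_n = 479.9 + 2·495.4 = 1471 kN → 735 kN.
Block shear: A_gv = 4800, A_nv = 3350, A_nt = 710 mm²; R_n = min(0.6F_uA_nv, 0.6F_yA_gv) + U_bs·F_u·A_nt = 1169 kN → 585 kN.
Bolt shear governs: 318 kN.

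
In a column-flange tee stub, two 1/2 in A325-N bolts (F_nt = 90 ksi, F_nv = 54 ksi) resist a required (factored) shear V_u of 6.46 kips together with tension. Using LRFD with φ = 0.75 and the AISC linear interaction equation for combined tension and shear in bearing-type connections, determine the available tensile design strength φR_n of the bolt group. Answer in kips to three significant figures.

23.7 kips

A_b = π·0.5²/4 = 0.1963 in²; f_rv = 6.46 / (2 × 0.1963) = 16.45 ksi.
F'_nt = 1.3 F_nt − (F_nt / φF_nv) f_rv = 1.3·90 − (90/(0.75·54))·16.45 = 80.44 ksi, capped at F_nt → F'_nt = 80.44 ksi.
R_n = F'_nt · A_b · n = 80.44 × 0.1963 × 2 = 31.59 kips.
Design strength φR_n = 0.75 × 31.59 = 23.7 kips.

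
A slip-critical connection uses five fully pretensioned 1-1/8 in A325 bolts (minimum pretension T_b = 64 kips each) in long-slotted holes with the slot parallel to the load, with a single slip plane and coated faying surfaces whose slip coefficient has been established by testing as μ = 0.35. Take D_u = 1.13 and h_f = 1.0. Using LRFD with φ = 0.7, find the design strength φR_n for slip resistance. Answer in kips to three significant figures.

88.6 kips

R_n = μ · D_u · h_f · T_b · n_s · n_b = 0.35 × 1.13 × 1.0 × 64 × 1 × 5 = 126.6 kips.
Design strength φR_n = 0.7 × 126.6 = 88.6 kips.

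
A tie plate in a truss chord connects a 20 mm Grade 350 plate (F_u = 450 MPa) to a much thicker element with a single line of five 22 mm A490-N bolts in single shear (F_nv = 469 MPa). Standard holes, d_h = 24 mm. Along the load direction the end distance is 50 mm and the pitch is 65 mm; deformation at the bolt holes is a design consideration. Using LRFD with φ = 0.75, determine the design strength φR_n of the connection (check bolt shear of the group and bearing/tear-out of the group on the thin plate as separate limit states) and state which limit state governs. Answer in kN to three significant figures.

669 kN (bolt shear governs)

Bolt shear: A_b = π·22²/4 = 380.1 mm²; R_n = 469 × 380.1 × 5 × 1 / 1000 = 891.4 kN → 0.75 × 891.4 = 669 kN.
Bearing (1.2 l_c t F_u ≤ 2.4 d t F_u): upper limit = 2.4·22·20·450 / 1000 = 475.2 kN.
  Edge l_c = 50 − 24/2 = 38 → r_n = 410.4 kN; interior l_c = 65 − 24 = 41 → r_n = 442.8 kN.
  R_n,bearing = 1·410.4 + 4·442.8 = 2182 kN → 0.75 × 2182 = 1640 kN.
Bolt shear governs: 669 kN.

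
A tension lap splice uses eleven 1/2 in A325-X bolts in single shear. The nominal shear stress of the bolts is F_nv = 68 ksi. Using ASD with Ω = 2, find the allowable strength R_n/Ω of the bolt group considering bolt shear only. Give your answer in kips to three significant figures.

73.4 kips

A_b = π × 0.5² / 4 = 0.1963 in².
R_n = F_nv · A_b · n · n_s = 68 × 0.1963 × 11 × 1 = 146.9 kips.
Allowable strength R_n/Ω = 146.9 / 2 = 73.4 kips.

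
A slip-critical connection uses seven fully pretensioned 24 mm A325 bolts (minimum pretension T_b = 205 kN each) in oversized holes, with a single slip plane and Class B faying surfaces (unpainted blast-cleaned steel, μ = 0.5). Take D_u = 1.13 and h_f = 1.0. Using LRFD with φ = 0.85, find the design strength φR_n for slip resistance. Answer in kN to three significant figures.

689 kN

R_n = μ · D_u · h_f · T_b · n_s · n_b = 0.5 × 1.13 × 1.0 × 205 × 1 × 7 = 810.8 kN.
Design strength φR_n = 0.85 × 810.8 = 689 kN.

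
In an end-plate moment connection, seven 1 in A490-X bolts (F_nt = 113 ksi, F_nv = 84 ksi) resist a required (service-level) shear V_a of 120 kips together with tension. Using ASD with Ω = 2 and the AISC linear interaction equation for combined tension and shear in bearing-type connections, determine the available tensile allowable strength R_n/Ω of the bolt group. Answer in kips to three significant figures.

242 kips

A_b = π·1²/4 = 0.7854 in²; f_rv = 120 / (7 × 0.7854) = 21.83 ksi.
F'_nt = 1.3 F_nt − (Ω F_nt / F_nv) f_rv = 1.3·113 − (2·113/84)·21.83 = 88.18 ksi, capped at F_nt → F'_nt = 88.18 ksi.
R_n = F'_nt · A_b · n = 88.18 × 0.7854 × 7 = 484.8 kips.
Allowable strength R_n/Ω = 484.8 / 2 = 242 kips.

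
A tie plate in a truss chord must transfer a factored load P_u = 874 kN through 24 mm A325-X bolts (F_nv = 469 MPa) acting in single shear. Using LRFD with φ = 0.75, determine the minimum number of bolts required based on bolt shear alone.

6 bolts

A_b = π·24²/4 = 452.4 mm².
Per-bolt design strength φR_n = 0.75 × 469 × 452.4 × 1 / 1000 = 159.1 kN.
n ≥ 874 / 159.1 = 5.492 → use 6 bolts.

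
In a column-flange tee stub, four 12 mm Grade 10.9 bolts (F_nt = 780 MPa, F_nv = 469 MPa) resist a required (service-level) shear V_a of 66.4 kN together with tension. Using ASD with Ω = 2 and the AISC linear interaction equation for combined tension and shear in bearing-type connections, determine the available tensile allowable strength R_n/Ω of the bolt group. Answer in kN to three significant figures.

119 kN

A_b = π·12²/4 = 113.1 mm²; f_rv = 66.4 × 1000 / (4 × 113.1) = 146.8 MPa.
F'_nt = 1.3 F_nt − (Ω F_nt / F_nv) f_rv = 1.3·780 − (2·780/469)·146.8 = 525.8 MPa, capped at F_nt → F'_nt = 525.8 MPa.
R_n = F'_nt · A_b · n = 525.8 × 113.1 × 4 / 1000 = 237.9 kN.
Allowable strength R_n/Ω = 237.9 / 2 = 119 kN.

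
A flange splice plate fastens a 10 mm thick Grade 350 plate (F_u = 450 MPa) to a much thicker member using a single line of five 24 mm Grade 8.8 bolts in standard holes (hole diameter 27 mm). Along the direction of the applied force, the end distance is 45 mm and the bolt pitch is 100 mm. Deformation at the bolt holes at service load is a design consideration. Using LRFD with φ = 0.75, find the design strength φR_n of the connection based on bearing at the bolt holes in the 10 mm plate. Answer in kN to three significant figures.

Per bolt r_n = 1.2 l_c t F_u ≤ 2.4 d t F_u; upper limit = 2.4 × 24 × 10 × 450 / 1000 = 259.2 kN.
Edge bolt: l_c = 45 − 27/2 = 31.5 mm → 1.2 × 31.5 × 10 × 450 / 1000 = 170.1 → r_n = 170.1 kN.
Interior bolts: l_c = 100 − 27 = 73 mm → 1.2 × 73 × 10 × 450 / 1000 = 394.2 → r_n = 259.2 kN.
R_n = 1 × 170.1 + 4 × 259.2 = 1207 kN.
Design strength φR_n = 0.75 × 1207 = 905 kN.

905 kN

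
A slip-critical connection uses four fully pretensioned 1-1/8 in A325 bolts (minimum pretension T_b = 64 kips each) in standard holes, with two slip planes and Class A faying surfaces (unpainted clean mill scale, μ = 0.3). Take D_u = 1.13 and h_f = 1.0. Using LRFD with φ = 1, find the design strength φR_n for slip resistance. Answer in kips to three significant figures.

174 kips

R_n = μ · D_u · h_f · T_b · n_s · n_b = 0.3 × 1.13 × 1.0 × 64 × 2 × 4 = 173.6 kips.
Design strength φR_n = 1 × 173.6 = 174 kips.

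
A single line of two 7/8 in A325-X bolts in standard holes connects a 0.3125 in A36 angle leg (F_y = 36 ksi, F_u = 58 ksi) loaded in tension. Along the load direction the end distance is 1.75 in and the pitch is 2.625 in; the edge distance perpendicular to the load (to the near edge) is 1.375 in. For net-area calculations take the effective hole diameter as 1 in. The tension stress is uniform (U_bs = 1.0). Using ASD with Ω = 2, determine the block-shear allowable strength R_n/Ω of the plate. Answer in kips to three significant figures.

22.7 kips

Shear plane L_v = 1.75 + 1·2.625 = 4.375 in; A_gv = 4.375 × 0.3125 = 1.367 in².
A_nv = (4.375 − 1.5·1) × 0.3125 = 0.8984 in².
A_nt = (1.375 − 0.5·1) × 0.3125 = 0.2734 in².
0.6 F_u A_nv = 31.27 kips; 0.6 F_y A_gv = 29.53 kips → shear yielding governs the shear term.
R_n = 29.53 + 1.0 × 58 × 0.2734 = 45.39 kips.
Allowable strength R_n/Ω = 45.39 / 2 = 22.7 kips.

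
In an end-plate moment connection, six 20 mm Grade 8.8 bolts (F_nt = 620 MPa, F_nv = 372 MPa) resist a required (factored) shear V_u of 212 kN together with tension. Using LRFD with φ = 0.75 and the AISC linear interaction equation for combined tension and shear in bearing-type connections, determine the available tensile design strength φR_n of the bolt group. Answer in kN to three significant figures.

786 kN

A_b = π·20²/4 = 314.2 mm²; f_rv = 212 × 1000 / (6 × 314.2) = 112.5 MPa.
F'_nt = 1.3 F_nt − (F_nt / φF_nv) f_rv = 1.3·620 − (620/(0.75·372))·112.5 = 556.1 MPa, capped at F_nt → F'_nt = 556.1 MPa.
R_n = F'_nt · A_b · n = 556.1 × 314.2 × 6 / 1000 = 1048 kN.
Design strength φR_n = 0.75 × 1048 = 786 kN.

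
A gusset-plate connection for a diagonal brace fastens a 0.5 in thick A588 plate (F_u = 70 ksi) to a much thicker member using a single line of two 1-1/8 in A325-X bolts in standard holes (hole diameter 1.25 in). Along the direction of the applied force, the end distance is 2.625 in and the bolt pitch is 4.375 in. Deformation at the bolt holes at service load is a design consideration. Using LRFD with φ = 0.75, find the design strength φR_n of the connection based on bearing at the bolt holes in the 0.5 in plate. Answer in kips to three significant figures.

Per bolt r_n = 1.2 l_c t F_u ≤ 2.4 d t F_u; upper limit = 2.4 × 1.125 × 0.5 × 70 = 94.5 kips.
Edge bolt: l_c = 2.625 − 1.25/2 = 2 in → 1.2 × 2 × 0.5 × 70 = 84 → r_n = 84 kips.
Interior bolts: l_c = 4.375 − 1.25 = 3.125 in → 1.2 × 3.125 × 0.5 × 70 = 131.2 → r_n = 94.5 kips.
R_n = 1 × 84 + 1 × 94.5 = 178.5 kips.
Design strength φR_n = 0.75 × 178.5 = 134 kips.

134 kips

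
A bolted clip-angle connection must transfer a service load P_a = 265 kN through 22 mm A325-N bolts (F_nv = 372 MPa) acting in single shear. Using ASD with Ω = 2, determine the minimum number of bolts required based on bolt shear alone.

4 bolts

A_b = π·22²/4 = 380.1 mm².
Per-bolt allowable strength R_n/Ω = 372 × 380.1 × 1 / 1000 / 2 = 70.7 kN.
n ≥ 265 / 70.7 = 3.748 → use 4 bolts.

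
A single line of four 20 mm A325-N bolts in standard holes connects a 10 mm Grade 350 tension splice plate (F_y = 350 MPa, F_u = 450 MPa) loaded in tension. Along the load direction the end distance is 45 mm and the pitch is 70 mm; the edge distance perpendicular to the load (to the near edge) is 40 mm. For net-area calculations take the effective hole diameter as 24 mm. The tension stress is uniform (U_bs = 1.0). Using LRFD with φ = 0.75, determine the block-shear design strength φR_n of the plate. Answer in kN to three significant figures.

441 kN

Shear plane L_v = 45 + 3·70 = 255 mm; A_gv = 255 × 10 = 2550 mm².
A_nv = (255 − 3.5·24) × 10 = 1710 mm².
A_nt = (40 − 0.5·24) × 10 = 280 mm².
0.6 F_u A_nv = 461.7 kN; 0.6 F_y A_gv = 535.5 kN → shear rupture governs the shear term.
R_n = 461.7 + 1.0 × 450 × 280 / 1000 = 587.7 kN.
Design strength φR_n = 0.75 × 587.7 = 441 kN.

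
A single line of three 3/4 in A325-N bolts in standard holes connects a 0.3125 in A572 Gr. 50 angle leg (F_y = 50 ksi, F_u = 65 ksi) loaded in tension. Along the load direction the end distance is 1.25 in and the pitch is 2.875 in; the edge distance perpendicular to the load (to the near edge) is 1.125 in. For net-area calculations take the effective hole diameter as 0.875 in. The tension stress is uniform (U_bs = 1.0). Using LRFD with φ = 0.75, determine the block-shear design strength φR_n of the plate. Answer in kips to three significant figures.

Shear plane L_v = 1.25 + 2·2.875 = 7 in; A_gv = 7 × 0.3125 = 2.188 in².
A_nv = (7 − 2.5·0.875) × 0.3125 = 1.504 in².
A_nt = (1.125 − 0.5·0.875) × 0.3125 = 0.2148 in².
0.6 F_u A_nv = 58.65 kips; 0.6 F_y A_gv = 65.62 kips → shear rupture governs the shear term.
R_n = 58.65 + 1.0 × 65 × 0.2148 = 72.62 kips.
Design strength φR_n = 0.75 × 72.62 = 54.5 kips.

54.5 kips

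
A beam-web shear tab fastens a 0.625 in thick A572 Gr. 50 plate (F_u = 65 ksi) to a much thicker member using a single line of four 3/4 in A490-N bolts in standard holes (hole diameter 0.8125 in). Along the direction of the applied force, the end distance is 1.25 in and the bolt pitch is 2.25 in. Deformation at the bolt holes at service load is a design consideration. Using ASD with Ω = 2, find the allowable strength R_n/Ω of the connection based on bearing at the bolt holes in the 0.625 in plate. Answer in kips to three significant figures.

126 kips

Per bolt r_n = 1.2 l_c t F_u ≤ 2.4 d t F_u; upper limit = 2.4 × 0.75 × 0.625 × 65 = 73.12 kips.
Edge bolt: l_c = 1.25 − 0.8125/2 = 0.8438 in → 1.2 × 0.8438 × 0.625 × 65 = 41.13 → r_n = 41.13 kips.
Interior bolts: l_c = 2.25 − 0.8125 = 1.438 in → 1.2 × 1.438 × 0.625 × 65 = 70.08 → r_n = 70.08 kips.
R_n = 1 × 41.13 + 3 × 70.08 = 251.4 kips.
Allowable strength R_n/Ω = 251.4 / 2 = 126 kips.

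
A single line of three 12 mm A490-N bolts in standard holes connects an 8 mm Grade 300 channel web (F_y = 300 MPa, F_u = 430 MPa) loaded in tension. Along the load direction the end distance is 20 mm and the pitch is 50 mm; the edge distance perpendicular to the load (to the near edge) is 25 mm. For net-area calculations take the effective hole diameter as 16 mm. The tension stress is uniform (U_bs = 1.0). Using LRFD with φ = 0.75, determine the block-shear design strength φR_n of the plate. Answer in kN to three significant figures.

Shear plane L_v = 20 + 2·50 = 120 mm; A_gv = 120 × 8 = 960 mm².
A_nv = (120 − 2.5·16) × 8 = 640 mm².
A_nt = (25 − 0.5·16) × 8 = 136 mm².
0.6 F_u A_nv = 165.1 kN; 0.6 F_y A_gv = 172.8 kN → shear rupture governs the shear term.
R_n = 165.1 + 1.0 × 430 × 136 / 1000 = 223.6 kN.
Design strength φR_n = 0.75 × 223.6 = 168 kN.

168 kN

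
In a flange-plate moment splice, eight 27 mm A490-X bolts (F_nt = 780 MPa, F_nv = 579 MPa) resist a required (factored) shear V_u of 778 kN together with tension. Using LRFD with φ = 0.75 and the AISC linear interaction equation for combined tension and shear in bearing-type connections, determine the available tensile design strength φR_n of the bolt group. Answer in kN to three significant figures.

A_b = π·27²/4 = 572.6 mm²; f_rv = 778 × 1000 / (8 × 572.6) = 169.9 MPa.
F'_nt = 1.3 F_nt − (F_nt / φF_nv) f_rv = 1.3·780 − (780/(0.75·579))·169.9 = 708.9 MPa, capped at F_nt → F'_nt = 708.9 MPa.
R_n = F'_nt · A_b · n = 708.9 × 572.6 × 8 / 1000 = 3247 kN.
Design strength φR_n = 0.75 × 3247 = 2440 kN.

2440 kN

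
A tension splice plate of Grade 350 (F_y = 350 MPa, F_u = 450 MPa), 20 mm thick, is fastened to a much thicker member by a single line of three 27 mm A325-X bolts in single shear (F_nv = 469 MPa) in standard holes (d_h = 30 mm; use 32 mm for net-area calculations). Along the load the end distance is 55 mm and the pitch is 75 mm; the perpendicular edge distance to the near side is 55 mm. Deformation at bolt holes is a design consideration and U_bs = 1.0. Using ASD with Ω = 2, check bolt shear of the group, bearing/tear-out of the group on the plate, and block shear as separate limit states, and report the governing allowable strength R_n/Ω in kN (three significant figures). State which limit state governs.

403 kN (bolt shear governs)

Bolt shear: A_b = π·27²/4 = 572.6 mm²; R_n = 469 × 572.6 × 3 × 1 / 1000 = 805.6 kN → 805.6 / 2 = 403 kN.
Bearing: edge l_c = 40, r_n = 432 kN; interior l_c = 45, r_n = 486 kN; R_n = 432 + 2·486 = 1404 kN → 702 kN.
Block shear: A_gv = 4100, A_nv = 2500, A_nt = 780 mm²; R_n = min(0.6F_uA_nv, 0.6F_yA_gv) + U_bs·F_u·A_nt = 1026 kN → 513 kN.
Bolt shear governs: 403 kN.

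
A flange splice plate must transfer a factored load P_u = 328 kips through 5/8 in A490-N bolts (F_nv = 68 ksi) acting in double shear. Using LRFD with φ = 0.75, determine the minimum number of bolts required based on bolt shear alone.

11 bolts

A_b = π·0.625²/4 = 0.3068 in².
Per-bolt design strength φR_n = 0.75 × 68 × 0.3068 × 2 = 31.29 kips.
n ≥ 328 / 31.29 = 10.48 → use 11 bolts.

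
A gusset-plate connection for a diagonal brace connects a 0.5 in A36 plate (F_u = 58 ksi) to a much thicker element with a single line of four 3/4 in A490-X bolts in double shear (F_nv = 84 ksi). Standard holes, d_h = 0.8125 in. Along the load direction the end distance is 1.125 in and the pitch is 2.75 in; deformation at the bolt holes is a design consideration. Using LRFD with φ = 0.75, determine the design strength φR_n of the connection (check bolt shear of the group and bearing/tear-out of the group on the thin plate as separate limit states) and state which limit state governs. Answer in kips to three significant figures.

Bolt shear: A_b = π·0.75²/4 = 0.4418 in²; R_n = 84 × 0.4418 × 4 × 2 = 296.9 kips → 0.75 × 296.9 = 223 kips.
Bearing (1.2 l_c t F_u ≤ 2.4 d t F_u): upper limit = 2.4·0.75·0.5·58 = 52.2 kips.
  Edge l_c = 1.125 − 0.8125/2 = 0.7188 → r_n = 25.01 kips; interior l_c = 2.75 − 0.8125 = 1.938 → r_n = 52.2 kips.
  R_n,bearing = 1·25.01 + 3·52.2 = 181.6 kips → 0.75 × 181.6 = 136 kips.
Bearing governs: 136 kips.

136 kips (bearing governs)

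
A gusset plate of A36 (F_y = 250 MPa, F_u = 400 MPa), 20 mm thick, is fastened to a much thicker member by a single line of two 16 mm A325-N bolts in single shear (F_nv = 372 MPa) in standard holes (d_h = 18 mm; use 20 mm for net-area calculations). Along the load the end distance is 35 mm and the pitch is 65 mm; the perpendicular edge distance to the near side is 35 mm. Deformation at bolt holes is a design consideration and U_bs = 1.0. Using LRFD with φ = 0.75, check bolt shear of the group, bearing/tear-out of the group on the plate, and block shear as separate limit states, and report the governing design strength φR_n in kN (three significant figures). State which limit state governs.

Bolt shear: A_b = π·16²/4 = 201.1 mm²; R_n = 372 × 201.1 × 2 × 1 / 1000 = 149.6 kN → 0.75 × 149.6 = 112 kN.
Bearing: edge l_c = 26, r_n = 249.6 kN; interior l_c = 47, r_n = 307.2 kN; R_n = 249.6 + 1·307.2 = 556.8 kN → 418 kN.
Block shear: A_gv = 2000, A_nv = 1400, A_nt = 500 mm²; R_n = min(0.6F_uA_nv, 0.6F_yA_gv) + U_bs·F_u·A_nt = 500 kN → 375 kN.
Bolt shear governs: 112 kN.

112 kN (bolt shear governs)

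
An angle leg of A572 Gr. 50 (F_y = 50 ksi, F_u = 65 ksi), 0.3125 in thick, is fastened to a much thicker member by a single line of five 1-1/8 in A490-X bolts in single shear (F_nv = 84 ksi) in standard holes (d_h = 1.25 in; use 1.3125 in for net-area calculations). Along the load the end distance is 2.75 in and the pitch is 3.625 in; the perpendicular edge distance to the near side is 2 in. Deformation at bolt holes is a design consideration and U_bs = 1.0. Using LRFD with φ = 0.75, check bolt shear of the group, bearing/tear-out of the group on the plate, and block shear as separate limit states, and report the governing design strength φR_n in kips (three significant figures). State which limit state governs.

124 kips (block shear governs)

Bolt shear: A_b = π·1.125²/4 = 0.994 in²; R_n = 84 × 0.994 × 5 × 1 = 417.5 kips → 0.75 × 417.5 = 313 kips.
Bearing: edge l_c = 2.125, r_n = 51.8 kips; interior l_c = 2.375, r_n = 54.84 kips; R_n = 51.8 + 4·54.84 = 271.2 kips → 203 kips.
Block shear: A_gv = 5.391, A_nv = 3.545, A_nt = 0.4199 in²; R_n = min(0.6F_uA_nv, 0.6F_yA_gv) + U_bs·F_u·A_nt = 165.5 kips → 124 kips.
Block shear governs: 124 kips.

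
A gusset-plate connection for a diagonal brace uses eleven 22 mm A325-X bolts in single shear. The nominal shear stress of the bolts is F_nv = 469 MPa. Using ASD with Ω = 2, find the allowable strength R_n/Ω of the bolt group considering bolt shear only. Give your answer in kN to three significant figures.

981 kN

A_b = π × 22² / 4 = 380.1 mm².
R_n = F_nv · A_b · n · n_s = 469 × 380.1 × 11 × 1 / 1000 = 1961 kN.
Allowable strength R_n/Ω = 1961 / 2 = 981 kN.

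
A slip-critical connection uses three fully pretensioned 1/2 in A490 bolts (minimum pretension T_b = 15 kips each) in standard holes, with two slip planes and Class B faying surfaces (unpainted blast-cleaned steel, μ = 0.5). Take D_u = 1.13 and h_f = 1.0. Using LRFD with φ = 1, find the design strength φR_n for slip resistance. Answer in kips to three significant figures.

50.8 kips

R_n = μ · D_u · h_f · T_b · n_s · n_b = 0.5 × 1.13 × 1.0 × 15 × 2 × 3 = 50.85 kips.
Design strength φR_n = 1 × 50.85 = 50.8 kips.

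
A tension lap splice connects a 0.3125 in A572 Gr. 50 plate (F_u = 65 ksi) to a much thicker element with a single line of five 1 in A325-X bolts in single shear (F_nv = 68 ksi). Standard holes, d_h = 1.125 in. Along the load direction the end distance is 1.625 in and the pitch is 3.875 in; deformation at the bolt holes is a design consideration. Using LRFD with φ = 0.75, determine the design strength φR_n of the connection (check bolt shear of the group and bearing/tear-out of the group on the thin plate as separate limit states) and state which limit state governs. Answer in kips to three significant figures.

Bolt shear: A_b = π·1²/4 = 0.7854 in²; R_n = 68 × 0.7854 × 5 × 1 = 267 kips → 0.75 × 267 = 200 kips.
Bearing (1.2 l_c t F_u ≤ 2.4 d t F_u): upper limit = 2.4·1·0.3125·65 = 48.75 kips.
  Edge l_c = 1.625 − 1.125/2 = 1.062 → r_n = 25.9 kips; interior l_c = 3.875 − 1.125 = 2.75 → r_n = 48.75 kips.
  R_n,bearing = 1·25.9 + 4·48.75 = 220.9 kips → 0.75 × 220.9 = 166 kips.
Bearing governs: 166 kips.

166 kips (bearing governs)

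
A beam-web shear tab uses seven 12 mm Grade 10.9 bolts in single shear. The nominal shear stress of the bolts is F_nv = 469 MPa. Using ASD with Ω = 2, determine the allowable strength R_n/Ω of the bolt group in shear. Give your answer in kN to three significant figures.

A_b = π × 12² / 4 = 113.1 mm².
R_n = F_nv · A_b · n · n_s = 469 × 113.1 × 7 × 1 / 1000 = 371.3 kN.
Allowable strength R_n/Ω = 371.3 / 2 = 186 kN.

186 kN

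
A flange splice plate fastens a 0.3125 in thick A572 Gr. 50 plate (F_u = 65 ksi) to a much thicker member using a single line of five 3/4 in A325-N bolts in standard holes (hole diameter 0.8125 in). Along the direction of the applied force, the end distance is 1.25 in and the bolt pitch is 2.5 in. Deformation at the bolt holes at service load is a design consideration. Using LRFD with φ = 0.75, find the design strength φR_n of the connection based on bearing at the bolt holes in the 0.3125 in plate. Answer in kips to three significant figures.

Per bolt r_n = 1.2 l_c t F_u ≤ 2.4 d t F_u; upper limit = 2.4 × 0.75 × 0.3125 × 65 = 36.56 kips.
Edge bolt: l_c = 1.25 − 0.8125/2 = 0.8438 in → 1.2 × 0.8438 × 0.3125 × 65 = 20.57 → r_n = 20.57 kips.
Interior bolts: l_c = 2.5 − 0.8125 = 1.688 in → 1.2 × 1.688 × 0.3125 × 65 = 41.13 → r_n = 36.56 kips.
R_n = 1 × 20.57 + 4 × 36.56 = 166.8 kips.
Design strength φR_n = 0.75 × 166.8 = 125 kips.

125 kips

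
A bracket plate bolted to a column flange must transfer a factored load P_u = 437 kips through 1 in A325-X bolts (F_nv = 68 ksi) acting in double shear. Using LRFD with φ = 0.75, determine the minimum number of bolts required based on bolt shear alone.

6 bolts

A_b = π·1²/4 = 0.7854 in².
Per-bolt design strength φR_n = 0.75 × 68 × 0.7854 × 2 = 80.11 kips.
n ≥ 437 / 80.11 = 5.455 → use 6 bolts.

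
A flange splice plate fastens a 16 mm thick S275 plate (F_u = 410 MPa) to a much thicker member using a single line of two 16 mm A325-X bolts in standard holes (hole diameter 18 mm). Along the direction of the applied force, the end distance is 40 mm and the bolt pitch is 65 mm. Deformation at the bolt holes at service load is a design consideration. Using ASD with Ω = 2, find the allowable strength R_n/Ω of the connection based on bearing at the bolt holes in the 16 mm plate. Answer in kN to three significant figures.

Per bolt r_n = 1.2 l_c t F_u ≤ 2.4 d t F_u; upper limit = 2.4 × 16 × 16 × 410 / 1000 = 251.9 kN.
Edge bolt: l_c = 40 − 18/2 = 31 mm → 1.2 × 31 × 16 × 410 / 1000 = 244 → r_n = 244 kN.
Interior bolts: l_c = 65 − 18 = 47 mm → 1.2 × 47 × 16 × 410 / 1000 = 370 → r_n = 251.9 kN.
R_n = 1 × 244 + 1 × 251.9 = 495.9 kN.
Allowable strength R_n/Ω = 495.9 / 2 = 248 kN.

248 kN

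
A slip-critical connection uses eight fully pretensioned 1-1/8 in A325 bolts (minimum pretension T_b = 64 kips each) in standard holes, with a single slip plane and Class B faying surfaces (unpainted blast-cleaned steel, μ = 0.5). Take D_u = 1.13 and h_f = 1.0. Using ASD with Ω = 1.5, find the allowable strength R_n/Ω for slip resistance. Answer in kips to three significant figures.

R_n = μ · D_u · h_f · T_b · n_s · n_b = 0.5 × 1.13 × 1.0 × 64 × 1 × 8 = 289.3 kips.
Allowable strength R_n/Ω = 289.3 / 1.5 = 193 kips.

193 kips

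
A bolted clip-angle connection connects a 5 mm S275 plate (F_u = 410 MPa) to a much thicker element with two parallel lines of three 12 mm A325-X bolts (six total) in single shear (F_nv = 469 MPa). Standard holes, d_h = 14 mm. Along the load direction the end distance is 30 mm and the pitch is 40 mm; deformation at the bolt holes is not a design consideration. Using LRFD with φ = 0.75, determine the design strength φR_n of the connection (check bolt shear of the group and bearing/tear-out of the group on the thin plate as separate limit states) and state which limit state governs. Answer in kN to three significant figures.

239 kN (bolt shear governs)

Bolt shear: A_b = π·12²/4 = 113.1 mm²; R_n = 469 × 113.1 × 6 × 1 / 1000 = 318.3 kN → 0.75 × 318.3 = 239 kN.
Bearing (1.5 l_c t F_u ≤ 3.0 d t F_u): upper limit = 3.0·12·5·410 / 1000 = 73.8 kN.
  Edge l_c = 30 − 14/2 = 23 → r_n = 70.73 kN; interior l_c = 40 − 14 = 26 → r_n = 73.8 kN.
  R_n,bearing = 2·70.73 + 4·73.8 = 436.6 kN → 0.75 × 436.6 = 327 kN.
Bolt shear governs: 239 kN.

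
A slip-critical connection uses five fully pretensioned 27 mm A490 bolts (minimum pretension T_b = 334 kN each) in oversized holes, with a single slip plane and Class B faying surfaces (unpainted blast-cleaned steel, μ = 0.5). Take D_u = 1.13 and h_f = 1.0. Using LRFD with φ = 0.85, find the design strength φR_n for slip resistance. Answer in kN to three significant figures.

R_n = μ · D_u · h_f · T_b · n_s · n_b = 0.5 × 1.13 × 1.0 × 334 × 1 × 5 = 943.5 kN.
Design strength φR_n = 0.85 × 943.5 = 802 kN.

802 kN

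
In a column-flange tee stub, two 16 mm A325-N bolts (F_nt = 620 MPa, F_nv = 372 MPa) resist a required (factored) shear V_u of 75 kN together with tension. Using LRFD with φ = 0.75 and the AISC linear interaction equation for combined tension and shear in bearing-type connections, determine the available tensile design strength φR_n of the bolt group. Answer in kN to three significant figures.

118 kN

A_b = π·16²/4 = 201.1 mm²; f_rv = 75 × 1000 / (2 × 201.1) = 186.5 MPa.
F'_nt = 1.3 F_nt − (F_nt / φF_nv) f_rv = 1.3·620 − (620/(0.75·372))·186.5 = 391.5 MPa, capped at F_nt → F'_nt = 391.5 MPa.
R_n = F'_nt · A_b · n = 391.5 × 201.1 × 2 / 1000 = 157.4 kN.
Design strength φR_n = 0.75 × 157.4 = 118 kN.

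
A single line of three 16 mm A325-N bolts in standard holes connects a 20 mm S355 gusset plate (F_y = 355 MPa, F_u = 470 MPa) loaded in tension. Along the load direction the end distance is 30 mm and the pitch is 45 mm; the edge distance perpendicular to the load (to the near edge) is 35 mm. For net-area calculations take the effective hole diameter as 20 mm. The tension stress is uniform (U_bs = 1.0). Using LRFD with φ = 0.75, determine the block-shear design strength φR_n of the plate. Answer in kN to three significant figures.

472 kN

Shear plane L_v = 30 + 2·45 = 120 mm; A_gv = 120 × 20 = 2400 mm².
A_nv = (120 − 2.5·20) × 20 = 1400 mm².
A_nt = (35 − 0.5·20) × 20 = 500 mm².
0.6 F_u A_nv = 394.8 kN; 0.6 F_y A_gv = 511.2 kN → shear rupture governs the shear term.
R_n = 394.8 + 1.0 × 470 × 500 / 1000 = 629.8 kN.
Design strength φR_n = 0.75 × 629.8 = 472 kN.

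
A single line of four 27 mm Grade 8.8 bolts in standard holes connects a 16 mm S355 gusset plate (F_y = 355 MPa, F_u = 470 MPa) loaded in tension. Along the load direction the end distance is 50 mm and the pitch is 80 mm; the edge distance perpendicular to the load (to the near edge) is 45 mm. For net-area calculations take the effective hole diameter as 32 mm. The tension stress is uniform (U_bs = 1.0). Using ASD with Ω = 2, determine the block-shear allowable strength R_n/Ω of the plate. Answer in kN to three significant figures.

511 kN

Shear plane L_v = 50 + 3·80 = 290 mm; A_gv = 290 × 16 = 4640 mm².
A_nv = (290 − 3.5·32) × 16 = 2848 mm².
A_nt = (45 − 0.5·32) × 16 = 464 mm².
0.6 F_u A_nv = 803.1 kN; 0.6 F_y A_gv = 988.3 kN → shear rupture governs the shear term.
R_n = 803.1 + 1.0 × 470 × 464 / 1000 = 1021 kN.
Allowable strength R_n/Ω = 1021 / 2 = 511 kN.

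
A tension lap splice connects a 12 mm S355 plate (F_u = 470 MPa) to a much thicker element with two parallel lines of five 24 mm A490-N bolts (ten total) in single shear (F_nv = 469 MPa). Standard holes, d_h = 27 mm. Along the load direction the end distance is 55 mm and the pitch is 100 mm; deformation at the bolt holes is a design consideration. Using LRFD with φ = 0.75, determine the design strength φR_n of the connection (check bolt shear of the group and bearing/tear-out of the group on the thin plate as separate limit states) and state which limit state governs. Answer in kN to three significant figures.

Bolt shear: A_b = π·24²/4 = 452.4 mm²; R_n = 469 × 452.4 × 10 × 1 / 1000 = 2122 kN → 0.75 × 2122 = 1590 kN.
Bearing (1.2 l_c t F_u ≤ 2.4 d t F_u): upper limit = 2.4·24·12·470 / 1000 = 324.9 kN.
  Edge l_c = 55 − 27/2 = 41.5 → r_n = 280.9 kN; interior l_c = 100 − 27 = 73 → r_n = 324.9 kN.
  R_n,bearing = 2·280.9 + 8·324.9 = 3161 kN → 0.75 × 3161 = 2370 kN.
Bolt shear governs: 1590 kN.

1590 kN (bolt shear governs)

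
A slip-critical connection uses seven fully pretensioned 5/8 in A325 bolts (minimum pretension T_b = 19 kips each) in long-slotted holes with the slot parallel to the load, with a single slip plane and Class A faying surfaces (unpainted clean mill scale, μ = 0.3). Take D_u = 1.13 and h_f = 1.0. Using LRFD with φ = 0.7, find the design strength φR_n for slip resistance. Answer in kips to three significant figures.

31.6 kips

R_n = μ · D_u · h_f · T_b · n_s · n_b = 0.3 × 1.13 × 1.0 × 19 × 1 × 7 = 45.09 kips.
Design strength φR_n = 0.7 × 45.09 = 31.6 kips.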